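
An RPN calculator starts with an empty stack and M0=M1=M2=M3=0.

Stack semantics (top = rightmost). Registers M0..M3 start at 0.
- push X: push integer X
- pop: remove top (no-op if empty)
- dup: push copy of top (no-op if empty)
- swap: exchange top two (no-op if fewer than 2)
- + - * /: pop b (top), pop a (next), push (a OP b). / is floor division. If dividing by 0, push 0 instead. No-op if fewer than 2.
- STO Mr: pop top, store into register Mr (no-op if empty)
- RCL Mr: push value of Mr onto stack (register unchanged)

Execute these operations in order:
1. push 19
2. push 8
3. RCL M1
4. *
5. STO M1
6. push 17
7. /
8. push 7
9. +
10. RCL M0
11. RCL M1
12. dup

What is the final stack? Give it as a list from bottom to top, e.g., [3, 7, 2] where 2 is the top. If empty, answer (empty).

After op 1 (push 19): stack=[19] mem=[0,0,0,0]
After op 2 (push 8): stack=[19,8] mem=[0,0,0,0]
After op 3 (RCL M1): stack=[19,8,0] mem=[0,0,0,0]
After op 4 (*): stack=[19,0] mem=[0,0,0,0]
After op 5 (STO M1): stack=[19] mem=[0,0,0,0]
After op 6 (push 17): stack=[19,17] mem=[0,0,0,0]
After op 7 (/): stack=[1] mem=[0,0,0,0]
After op 8 (push 7): stack=[1,7] mem=[0,0,0,0]
After op 9 (+): stack=[8] mem=[0,0,0,0]
After op 10 (RCL M0): stack=[8,0] mem=[0,0,0,0]
After op 11 (RCL M1): stack=[8,0,0] mem=[0,0,0,0]
After op 12 (dup): stack=[8,0,0,0] mem=[0,0,0,0]

Answer: [8, 0, 0, 0]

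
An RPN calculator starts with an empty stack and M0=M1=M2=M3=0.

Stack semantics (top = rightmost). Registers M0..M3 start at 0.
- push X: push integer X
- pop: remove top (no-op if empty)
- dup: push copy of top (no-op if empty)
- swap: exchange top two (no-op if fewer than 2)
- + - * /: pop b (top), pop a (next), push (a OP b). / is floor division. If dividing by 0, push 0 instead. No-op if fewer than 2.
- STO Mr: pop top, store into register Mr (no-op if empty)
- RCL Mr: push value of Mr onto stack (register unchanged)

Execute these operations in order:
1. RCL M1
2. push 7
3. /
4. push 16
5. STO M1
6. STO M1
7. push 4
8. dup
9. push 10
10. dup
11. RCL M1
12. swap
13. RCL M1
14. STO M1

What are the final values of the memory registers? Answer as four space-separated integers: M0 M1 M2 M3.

After op 1 (RCL M1): stack=[0] mem=[0,0,0,0]
After op 2 (push 7): stack=[0,7] mem=[0,0,0,0]
After op 3 (/): stack=[0] mem=[0,0,0,0]
After op 4 (push 16): stack=[0,16] mem=[0,0,0,0]
After op 5 (STO M1): stack=[0] mem=[0,16,0,0]
After op 6 (STO M1): stack=[empty] mem=[0,0,0,0]
After op 7 (push 4): stack=[4] mem=[0,0,0,0]
After op 8 (dup): stack=[4,4] mem=[0,0,0,0]
After op 9 (push 10): stack=[4,4,10] mem=[0,0,0,0]
After op 10 (dup): stack=[4,4,10,10] mem=[0,0,0,0]
After op 11 (RCL M1): stack=[4,4,10,10,0] mem=[0,0,0,0]
After op 12 (swap): stack=[4,4,10,0,10] mem=[0,0,0,0]
After op 13 (RCL M1): stack=[4,4,10,0,10,0] mem=[0,0,0,0]
After op 14 (STO M1): stack=[4,4,10,0,10] mem=[0,0,0,0]

Answer: 0 0 0 0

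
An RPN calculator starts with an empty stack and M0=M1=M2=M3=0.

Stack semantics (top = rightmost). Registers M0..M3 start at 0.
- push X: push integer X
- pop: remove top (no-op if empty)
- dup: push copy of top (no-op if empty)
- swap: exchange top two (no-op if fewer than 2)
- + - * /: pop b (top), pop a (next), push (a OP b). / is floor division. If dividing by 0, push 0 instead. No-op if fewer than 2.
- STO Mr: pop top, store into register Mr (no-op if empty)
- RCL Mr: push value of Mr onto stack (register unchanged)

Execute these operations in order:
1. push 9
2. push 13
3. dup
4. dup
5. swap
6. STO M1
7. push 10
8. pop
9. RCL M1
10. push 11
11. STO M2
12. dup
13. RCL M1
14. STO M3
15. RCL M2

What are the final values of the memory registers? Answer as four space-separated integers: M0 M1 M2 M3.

After op 1 (push 9): stack=[9] mem=[0,0,0,0]
After op 2 (push 13): stack=[9,13] mem=[0,0,0,0]
After op 3 (dup): stack=[9,13,13] mem=[0,0,0,0]
After op 4 (dup): stack=[9,13,13,13] mem=[0,0,0,0]
After op 5 (swap): stack=[9,13,13,13] mem=[0,0,0,0]
After op 6 (STO M1): stack=[9,13,13] mem=[0,13,0,0]
After op 7 (push 10): stack=[9,13,13,10] mem=[0,13,0,0]
After op 8 (pop): stack=[9,13,13] mem=[0,13,0,0]
After op 9 (RCL M1): stack=[9,13,13,13] mem=[0,13,0,0]
After op 10 (push 11): stack=[9,13,13,13,11] mem=[0,13,0,0]
After op 11 (STO M2): stack=[9,13,13,13] mem=[0,13,11,0]
After op 12 (dup): stack=[9,13,13,13,13] mem=[0,13,11,0]
After op 13 (RCL M1): stack=[9,13,13,13,13,13] mem=[0,13,11,0]
After op 14 (STO M3): stack=[9,13,13,13,13] mem=[0,13,11,13]
After op 15 (RCL M2): stack=[9,13,13,13,13,11] mem=[0,13,11,13]

Answer: 0 13 11 13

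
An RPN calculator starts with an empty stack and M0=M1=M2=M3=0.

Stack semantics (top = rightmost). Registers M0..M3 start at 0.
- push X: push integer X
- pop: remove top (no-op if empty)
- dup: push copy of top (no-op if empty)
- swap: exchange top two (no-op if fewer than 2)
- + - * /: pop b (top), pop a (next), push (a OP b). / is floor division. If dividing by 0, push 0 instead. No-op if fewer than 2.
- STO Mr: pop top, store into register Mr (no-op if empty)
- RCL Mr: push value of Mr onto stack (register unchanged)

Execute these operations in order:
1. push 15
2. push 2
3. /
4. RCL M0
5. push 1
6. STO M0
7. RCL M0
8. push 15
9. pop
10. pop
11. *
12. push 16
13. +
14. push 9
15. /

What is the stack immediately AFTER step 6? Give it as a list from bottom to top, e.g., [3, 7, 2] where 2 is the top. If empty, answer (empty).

After op 1 (push 15): stack=[15] mem=[0,0,0,0]
After op 2 (push 2): stack=[15,2] mem=[0,0,0,0]
After op 3 (/): stack=[7] mem=[0,0,0,0]
After op 4 (RCL M0): stack=[7,0] mem=[0,0,0,0]
After op 5 (push 1): stack=[7,0,1] mem=[0,0,0,0]
After op 6 (STO M0): stack=[7,0] mem=[1,0,0,0]

[7, 0]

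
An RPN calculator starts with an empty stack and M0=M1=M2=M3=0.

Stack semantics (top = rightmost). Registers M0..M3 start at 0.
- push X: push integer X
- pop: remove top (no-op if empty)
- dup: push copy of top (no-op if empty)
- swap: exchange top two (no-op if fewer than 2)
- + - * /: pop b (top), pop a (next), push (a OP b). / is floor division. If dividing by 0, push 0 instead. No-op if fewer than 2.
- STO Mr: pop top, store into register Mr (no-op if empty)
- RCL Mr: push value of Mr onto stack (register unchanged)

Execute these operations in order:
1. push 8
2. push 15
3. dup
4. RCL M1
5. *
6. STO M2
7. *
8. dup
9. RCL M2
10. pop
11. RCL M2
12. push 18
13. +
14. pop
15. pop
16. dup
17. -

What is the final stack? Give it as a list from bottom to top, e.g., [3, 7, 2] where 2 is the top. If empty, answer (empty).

After op 1 (push 8): stack=[8] mem=[0,0,0,0]
After op 2 (push 15): stack=[8,15] mem=[0,0,0,0]
After op 3 (dup): stack=[8,15,15] mem=[0,0,0,0]
After op 4 (RCL M1): stack=[8,15,15,0] mem=[0,0,0,0]
After op 5 (*): stack=[8,15,0] mem=[0,0,0,0]
After op 6 (STO M2): stack=[8,15] mem=[0,0,0,0]
After op 7 (*): stack=[120] mem=[0,0,0,0]
After op 8 (dup): stack=[120,120] mem=[0,0,0,0]
After op 9 (RCL M2): stack=[120,120,0] mem=[0,0,0,0]
After op 10 (pop): stack=[120,120] mem=[0,0,0,0]
After op 11 (RCL M2): stack=[120,120,0] mem=[0,0,0,0]
After op 12 (push 18): stack=[120,120,0,18] mem=[0,0,0,0]
After op 13 (+): stack=[120,120,18] mem=[0,0,0,0]
After op 14 (pop): stack=[120,120] mem=[0,0,0,0]
After op 15 (pop): stack=[120] mem=[0,0,0,0]
After op 16 (dup): stack=[120,120] mem=[0,0,0,0]
After op 17 (-): stack=[0] mem=[0,0,0,0]

Answer: [0]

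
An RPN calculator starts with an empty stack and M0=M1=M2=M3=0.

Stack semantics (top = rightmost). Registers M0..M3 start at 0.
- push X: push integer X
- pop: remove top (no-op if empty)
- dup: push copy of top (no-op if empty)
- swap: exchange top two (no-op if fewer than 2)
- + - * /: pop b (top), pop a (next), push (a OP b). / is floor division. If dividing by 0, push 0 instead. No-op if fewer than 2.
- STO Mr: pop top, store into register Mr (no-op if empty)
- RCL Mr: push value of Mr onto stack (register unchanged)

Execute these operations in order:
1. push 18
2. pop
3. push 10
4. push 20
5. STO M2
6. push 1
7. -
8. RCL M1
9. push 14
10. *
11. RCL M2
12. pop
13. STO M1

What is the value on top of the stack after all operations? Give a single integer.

Answer: 9

Derivation:
After op 1 (push 18): stack=[18] mem=[0,0,0,0]
After op 2 (pop): stack=[empty] mem=[0,0,0,0]
After op 3 (push 10): stack=[10] mem=[0,0,0,0]
After op 4 (push 20): stack=[10,20] mem=[0,0,0,0]
After op 5 (STO M2): stack=[10] mem=[0,0,20,0]
After op 6 (push 1): stack=[10,1] mem=[0,0,20,0]
After op 7 (-): stack=[9] mem=[0,0,20,0]
After op 8 (RCL M1): stack=[9,0] mem=[0,0,20,0]
After op 9 (push 14): stack=[9,0,14] mem=[0,0,20,0]
After op 10 (*): stack=[9,0] mem=[0,0,20,0]
After op 11 (RCL M2): stack=[9,0,20] mem=[0,0,20,0]
After op 12 (pop): stack=[9,0] mem=[0,0,20,0]
After op 13 (STO M1): stack=[9] mem=[0,0,20,0]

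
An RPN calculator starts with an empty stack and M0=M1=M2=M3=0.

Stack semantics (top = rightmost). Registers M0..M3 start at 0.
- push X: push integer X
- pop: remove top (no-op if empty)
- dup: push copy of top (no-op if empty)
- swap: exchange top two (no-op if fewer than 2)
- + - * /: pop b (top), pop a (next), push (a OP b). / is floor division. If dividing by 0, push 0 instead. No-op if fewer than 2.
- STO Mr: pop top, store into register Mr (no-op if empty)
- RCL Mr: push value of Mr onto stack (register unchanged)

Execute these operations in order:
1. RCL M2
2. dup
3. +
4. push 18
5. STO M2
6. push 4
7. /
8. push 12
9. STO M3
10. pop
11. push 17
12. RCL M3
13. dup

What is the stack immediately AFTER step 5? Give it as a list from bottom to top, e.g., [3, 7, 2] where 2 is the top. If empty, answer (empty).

After op 1 (RCL M2): stack=[0] mem=[0,0,0,0]
After op 2 (dup): stack=[0,0] mem=[0,0,0,0]
After op 3 (+): stack=[0] mem=[0,0,0,0]
After op 4 (push 18): stack=[0,18] mem=[0,0,0,0]
After op 5 (STO M2): stack=[0] mem=[0,0,18,0]

[0]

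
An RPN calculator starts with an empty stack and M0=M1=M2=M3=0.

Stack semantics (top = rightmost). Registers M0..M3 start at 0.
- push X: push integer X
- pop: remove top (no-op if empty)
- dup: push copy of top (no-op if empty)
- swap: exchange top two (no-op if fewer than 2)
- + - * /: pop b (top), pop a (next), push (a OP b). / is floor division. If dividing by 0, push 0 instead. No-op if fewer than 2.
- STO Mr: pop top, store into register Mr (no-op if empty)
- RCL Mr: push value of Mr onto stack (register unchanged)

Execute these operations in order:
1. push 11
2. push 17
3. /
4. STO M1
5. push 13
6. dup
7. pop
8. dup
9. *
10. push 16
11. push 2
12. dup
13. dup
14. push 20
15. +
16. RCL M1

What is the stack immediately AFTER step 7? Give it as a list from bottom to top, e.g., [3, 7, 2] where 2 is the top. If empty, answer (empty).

After op 1 (push 11): stack=[11] mem=[0,0,0,0]
After op 2 (push 17): stack=[11,17] mem=[0,0,0,0]
After op 3 (/): stack=[0] mem=[0,0,0,0]
After op 4 (STO M1): stack=[empty] mem=[0,0,0,0]
After op 5 (push 13): stack=[13] mem=[0,0,0,0]
After op 6 (dup): stack=[13,13] mem=[0,0,0,0]
After op 7 (pop): stack=[13] mem=[0,0,0,0]

[13]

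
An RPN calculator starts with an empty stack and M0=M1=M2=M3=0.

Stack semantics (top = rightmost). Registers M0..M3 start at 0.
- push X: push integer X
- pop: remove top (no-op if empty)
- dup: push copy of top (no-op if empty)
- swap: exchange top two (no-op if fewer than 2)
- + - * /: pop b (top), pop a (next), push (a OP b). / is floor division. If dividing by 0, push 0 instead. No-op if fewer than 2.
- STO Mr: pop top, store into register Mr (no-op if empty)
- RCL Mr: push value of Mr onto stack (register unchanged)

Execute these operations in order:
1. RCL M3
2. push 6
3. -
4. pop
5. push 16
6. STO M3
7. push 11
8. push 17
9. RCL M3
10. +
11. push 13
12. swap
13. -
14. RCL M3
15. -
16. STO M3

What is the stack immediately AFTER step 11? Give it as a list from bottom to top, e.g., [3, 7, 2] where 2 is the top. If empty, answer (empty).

After op 1 (RCL M3): stack=[0] mem=[0,0,0,0]
After op 2 (push 6): stack=[0,6] mem=[0,0,0,0]
After op 3 (-): stack=[-6] mem=[0,0,0,0]
After op 4 (pop): stack=[empty] mem=[0,0,0,0]
After op 5 (push 16): stack=[16] mem=[0,0,0,0]
After op 6 (STO M3): stack=[empty] mem=[0,0,0,16]
After op 7 (push 11): stack=[11] mem=[0,0,0,16]
After op 8 (push 17): stack=[11,17] mem=[0,0,0,16]
After op 9 (RCL M3): stack=[11,17,16] mem=[0,0,0,16]
After op 10 (+): stack=[11,33] mem=[0,0,0,16]
After op 11 (push 13): stack=[11,33,13] mem=[0,0,0,16]

[11, 33, 13]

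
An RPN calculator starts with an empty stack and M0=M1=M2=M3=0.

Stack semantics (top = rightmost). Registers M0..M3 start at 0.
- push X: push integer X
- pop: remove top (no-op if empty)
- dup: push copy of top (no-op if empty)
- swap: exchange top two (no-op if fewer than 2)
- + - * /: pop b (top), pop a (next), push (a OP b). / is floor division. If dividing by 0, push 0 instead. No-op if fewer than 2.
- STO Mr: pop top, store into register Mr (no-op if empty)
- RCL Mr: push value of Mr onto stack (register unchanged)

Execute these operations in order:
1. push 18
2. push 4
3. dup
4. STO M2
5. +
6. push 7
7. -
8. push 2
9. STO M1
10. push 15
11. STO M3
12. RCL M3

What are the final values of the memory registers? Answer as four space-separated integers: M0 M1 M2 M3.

Answer: 0 2 4 15

Derivation:
After op 1 (push 18): stack=[18] mem=[0,0,0,0]
After op 2 (push 4): stack=[18,4] mem=[0,0,0,0]
After op 3 (dup): stack=[18,4,4] mem=[0,0,0,0]
After op 4 (STO M2): stack=[18,4] mem=[0,0,4,0]
After op 5 (+): stack=[22] mem=[0,0,4,0]
After op 6 (push 7): stack=[22,7] mem=[0,0,4,0]
After op 7 (-): stack=[15] mem=[0,0,4,0]
After op 8 (push 2): stack=[15,2] mem=[0,0,4,0]
After op 9 (STO M1): stack=[15] mem=[0,2,4,0]
After op 10 (push 15): stack=[15,15] mem=[0,2,4,0]
After op 11 (STO M3): stack=[15] mem=[0,2,4,15]
After op 12 (RCL M3): stack=[15,15] mem=[0,2,4,15]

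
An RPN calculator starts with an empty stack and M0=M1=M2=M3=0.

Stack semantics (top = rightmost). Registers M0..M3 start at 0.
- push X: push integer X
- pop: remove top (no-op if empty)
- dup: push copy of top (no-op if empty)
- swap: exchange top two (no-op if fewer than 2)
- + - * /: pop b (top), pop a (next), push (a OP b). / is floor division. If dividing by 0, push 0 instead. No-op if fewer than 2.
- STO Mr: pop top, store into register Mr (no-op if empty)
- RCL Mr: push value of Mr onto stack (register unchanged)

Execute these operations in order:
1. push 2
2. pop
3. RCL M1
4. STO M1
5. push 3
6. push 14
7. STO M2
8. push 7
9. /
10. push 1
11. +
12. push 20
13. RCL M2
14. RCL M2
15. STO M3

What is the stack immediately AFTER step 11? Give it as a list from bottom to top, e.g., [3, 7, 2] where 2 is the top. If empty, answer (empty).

After op 1 (push 2): stack=[2] mem=[0,0,0,0]
After op 2 (pop): stack=[empty] mem=[0,0,0,0]
After op 3 (RCL M1): stack=[0] mem=[0,0,0,0]
After op 4 (STO M1): stack=[empty] mem=[0,0,0,0]
After op 5 (push 3): stack=[3] mem=[0,0,0,0]
After op 6 (push 14): stack=[3,14] mem=[0,0,0,0]
After op 7 (STO M2): stack=[3] mem=[0,0,14,0]
After op 8 (push 7): stack=[3,7] mem=[0,0,14,0]
After op 9 (/): stack=[0] mem=[0,0,14,0]
After op 10 (push 1): stack=[0,1] mem=[0,0,14,0]
After op 11 (+): stack=[1] mem=[0,0,14,0]

[1]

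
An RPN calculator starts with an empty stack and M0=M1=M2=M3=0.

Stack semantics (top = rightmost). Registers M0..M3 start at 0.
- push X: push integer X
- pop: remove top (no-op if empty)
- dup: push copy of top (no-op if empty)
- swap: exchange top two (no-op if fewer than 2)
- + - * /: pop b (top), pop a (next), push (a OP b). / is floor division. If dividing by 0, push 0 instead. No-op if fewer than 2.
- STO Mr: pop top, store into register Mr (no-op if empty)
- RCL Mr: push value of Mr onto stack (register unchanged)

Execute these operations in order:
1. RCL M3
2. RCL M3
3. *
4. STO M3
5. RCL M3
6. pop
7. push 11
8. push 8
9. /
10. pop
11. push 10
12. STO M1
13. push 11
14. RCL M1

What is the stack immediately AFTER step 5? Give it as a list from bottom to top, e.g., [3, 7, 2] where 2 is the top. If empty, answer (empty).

After op 1 (RCL M3): stack=[0] mem=[0,0,0,0]
After op 2 (RCL M3): stack=[0,0] mem=[0,0,0,0]
After op 3 (*): stack=[0] mem=[0,0,0,0]
After op 4 (STO M3): stack=[empty] mem=[0,0,0,0]
After op 5 (RCL M3): stack=[0] mem=[0,0,0,0]

[0]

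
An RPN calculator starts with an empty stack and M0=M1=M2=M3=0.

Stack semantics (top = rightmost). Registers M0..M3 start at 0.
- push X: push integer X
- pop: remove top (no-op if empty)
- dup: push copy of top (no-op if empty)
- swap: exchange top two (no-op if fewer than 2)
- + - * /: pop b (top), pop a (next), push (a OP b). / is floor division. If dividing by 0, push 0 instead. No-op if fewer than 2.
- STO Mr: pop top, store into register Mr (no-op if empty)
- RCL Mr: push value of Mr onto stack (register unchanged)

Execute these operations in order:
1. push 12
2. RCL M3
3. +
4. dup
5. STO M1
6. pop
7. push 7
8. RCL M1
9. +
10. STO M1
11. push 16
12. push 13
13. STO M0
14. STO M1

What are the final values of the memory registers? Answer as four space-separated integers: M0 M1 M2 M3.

After op 1 (push 12): stack=[12] mem=[0,0,0,0]
After op 2 (RCL M3): stack=[12,0] mem=[0,0,0,0]
After op 3 (+): stack=[12] mem=[0,0,0,0]
After op 4 (dup): stack=[12,12] mem=[0,0,0,0]
After op 5 (STO M1): stack=[12] mem=[0,12,0,0]
After op 6 (pop): stack=[empty] mem=[0,12,0,0]
After op 7 (push 7): stack=[7] mem=[0,12,0,0]
After op 8 (RCL M1): stack=[7,12] mem=[0,12,0,0]
After op 9 (+): stack=[19] mem=[0,12,0,0]
After op 10 (STO M1): stack=[empty] mem=[0,19,0,0]
After op 11 (push 16): stack=[16] mem=[0,19,0,0]
After op 12 (push 13): stack=[16,13] mem=[0,19,0,0]
After op 13 (STO M0): stack=[16] mem=[13,19,0,0]
After op 14 (STO M1): stack=[empty] mem=[13,16,0,0]

Answer: 13 16 0 0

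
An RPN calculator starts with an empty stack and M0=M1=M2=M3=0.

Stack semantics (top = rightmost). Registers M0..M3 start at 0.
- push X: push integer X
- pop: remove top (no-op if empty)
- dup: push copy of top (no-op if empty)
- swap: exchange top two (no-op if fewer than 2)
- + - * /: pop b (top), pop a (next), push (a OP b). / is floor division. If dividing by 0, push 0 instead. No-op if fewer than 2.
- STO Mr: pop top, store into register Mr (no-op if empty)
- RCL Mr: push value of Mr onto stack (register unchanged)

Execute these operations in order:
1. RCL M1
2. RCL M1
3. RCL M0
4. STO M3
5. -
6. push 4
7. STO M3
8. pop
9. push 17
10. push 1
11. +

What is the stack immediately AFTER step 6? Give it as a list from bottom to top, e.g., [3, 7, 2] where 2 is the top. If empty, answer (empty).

After op 1 (RCL M1): stack=[0] mem=[0,0,0,0]
After op 2 (RCL M1): stack=[0,0] mem=[0,0,0,0]
After op 3 (RCL M0): stack=[0,0,0] mem=[0,0,0,0]
After op 4 (STO M3): stack=[0,0] mem=[0,0,0,0]
After op 5 (-): stack=[0] mem=[0,0,0,0]
After op 6 (push 4): stack=[0,4] mem=[0,0,0,0]

[0, 4]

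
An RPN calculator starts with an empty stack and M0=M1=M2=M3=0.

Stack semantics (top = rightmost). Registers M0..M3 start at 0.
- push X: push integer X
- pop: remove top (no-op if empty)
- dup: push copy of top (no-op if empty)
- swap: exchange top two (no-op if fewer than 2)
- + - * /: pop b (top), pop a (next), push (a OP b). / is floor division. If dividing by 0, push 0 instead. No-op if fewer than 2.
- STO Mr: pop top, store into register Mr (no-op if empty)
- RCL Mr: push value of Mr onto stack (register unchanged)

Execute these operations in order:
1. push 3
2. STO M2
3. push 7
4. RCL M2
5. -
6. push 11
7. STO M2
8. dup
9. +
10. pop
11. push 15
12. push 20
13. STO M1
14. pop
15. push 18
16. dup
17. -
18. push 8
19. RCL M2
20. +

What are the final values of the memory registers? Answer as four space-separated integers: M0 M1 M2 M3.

After op 1 (push 3): stack=[3] mem=[0,0,0,0]
After op 2 (STO M2): stack=[empty] mem=[0,0,3,0]
After op 3 (push 7): stack=[7] mem=[0,0,3,0]
After op 4 (RCL M2): stack=[7,3] mem=[0,0,3,0]
After op 5 (-): stack=[4] mem=[0,0,3,0]
After op 6 (push 11): stack=[4,11] mem=[0,0,3,0]
After op 7 (STO M2): stack=[4] mem=[0,0,11,0]
After op 8 (dup): stack=[4,4] mem=[0,0,11,0]
After op 9 (+): stack=[8] mem=[0,0,11,0]
After op 10 (pop): stack=[empty] mem=[0,0,11,0]
After op 11 (push 15): stack=[15] mem=[0,0,11,0]
After op 12 (push 20): stack=[15,20] mem=[0,0,11,0]
After op 13 (STO M1): stack=[15] mem=[0,20,11,0]
After op 14 (pop): stack=[empty] mem=[0,20,11,0]
After op 15 (push 18): stack=[18] mem=[0,20,11,0]
After op 16 (dup): stack=[18,18] mem=[0,20,11,0]
After op 17 (-): stack=[0] mem=[0,20,11,0]
After op 18 (push 8): stack=[0,8] mem=[0,20,11,0]
After op 19 (RCL M2): stack=[0,8,11] mem=[0,20,11,0]
After op 20 (+): stack=[0,19] mem=[0,20,11,0]

Answer: 0 20 11 0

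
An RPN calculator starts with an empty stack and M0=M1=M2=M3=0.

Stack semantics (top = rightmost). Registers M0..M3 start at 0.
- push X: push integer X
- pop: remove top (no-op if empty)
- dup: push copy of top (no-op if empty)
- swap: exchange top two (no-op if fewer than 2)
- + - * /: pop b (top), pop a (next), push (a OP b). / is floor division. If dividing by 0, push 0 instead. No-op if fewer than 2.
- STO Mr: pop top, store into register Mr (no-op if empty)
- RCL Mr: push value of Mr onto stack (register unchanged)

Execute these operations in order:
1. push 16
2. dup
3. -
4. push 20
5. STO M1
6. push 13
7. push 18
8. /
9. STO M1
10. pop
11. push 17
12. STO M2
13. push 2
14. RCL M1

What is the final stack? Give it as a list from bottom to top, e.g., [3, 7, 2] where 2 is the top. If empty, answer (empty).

Answer: [2, 0]

Derivation:
After op 1 (push 16): stack=[16] mem=[0,0,0,0]
After op 2 (dup): stack=[16,16] mem=[0,0,0,0]
After op 3 (-): stack=[0] mem=[0,0,0,0]
After op 4 (push 20): stack=[0,20] mem=[0,0,0,0]
After op 5 (STO M1): stack=[0] mem=[0,20,0,0]
After op 6 (push 13): stack=[0,13] mem=[0,20,0,0]
After op 7 (push 18): stack=[0,13,18] mem=[0,20,0,0]
After op 8 (/): stack=[0,0] mem=[0,20,0,0]
After op 9 (STO M1): stack=[0] mem=[0,0,0,0]
After op 10 (pop): stack=[empty] mem=[0,0,0,0]
After op 11 (push 17): stack=[17] mem=[0,0,0,0]
After op 12 (STO M2): stack=[empty] mem=[0,0,17,0]
After op 13 (push 2): stack=[2] mem=[0,0,17,0]
After op 14 (RCL M1): stack=[2,0] mem=[0,0,17,0]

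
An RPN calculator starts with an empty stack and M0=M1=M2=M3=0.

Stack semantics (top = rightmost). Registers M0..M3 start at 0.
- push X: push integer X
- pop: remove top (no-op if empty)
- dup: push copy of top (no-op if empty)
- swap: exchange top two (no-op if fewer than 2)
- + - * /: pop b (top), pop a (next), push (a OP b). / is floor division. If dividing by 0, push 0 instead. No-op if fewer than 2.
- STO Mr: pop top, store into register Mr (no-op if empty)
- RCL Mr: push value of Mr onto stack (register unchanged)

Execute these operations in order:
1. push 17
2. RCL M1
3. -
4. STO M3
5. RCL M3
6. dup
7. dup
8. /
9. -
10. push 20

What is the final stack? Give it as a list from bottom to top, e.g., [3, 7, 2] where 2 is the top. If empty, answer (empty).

After op 1 (push 17): stack=[17] mem=[0,0,0,0]
After op 2 (RCL M1): stack=[17,0] mem=[0,0,0,0]
After op 3 (-): stack=[17] mem=[0,0,0,0]
After op 4 (STO M3): stack=[empty] mem=[0,0,0,17]
After op 5 (RCL M3): stack=[17] mem=[0,0,0,17]
After op 6 (dup): stack=[17,17] mem=[0,0,0,17]
After op 7 (dup): stack=[17,17,17] mem=[0,0,0,17]
After op 8 (/): stack=[17,1] mem=[0,0,0,17]
After op 9 (-): stack=[16] mem=[0,0,0,17]
After op 10 (push 20): stack=[16,20] mem=[0,0,0,17]

Answer: [16, 20]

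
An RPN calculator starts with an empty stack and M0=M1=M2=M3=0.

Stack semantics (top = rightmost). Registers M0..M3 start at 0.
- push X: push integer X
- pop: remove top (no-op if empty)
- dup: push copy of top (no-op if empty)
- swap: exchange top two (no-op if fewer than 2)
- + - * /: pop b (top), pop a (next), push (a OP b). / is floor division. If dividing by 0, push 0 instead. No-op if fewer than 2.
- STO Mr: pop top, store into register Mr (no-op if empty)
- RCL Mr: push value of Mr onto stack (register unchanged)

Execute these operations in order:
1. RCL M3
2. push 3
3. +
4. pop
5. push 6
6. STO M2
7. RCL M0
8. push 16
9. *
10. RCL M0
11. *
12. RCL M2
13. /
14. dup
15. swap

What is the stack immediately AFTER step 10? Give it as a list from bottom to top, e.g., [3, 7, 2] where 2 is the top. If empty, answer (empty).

After op 1 (RCL M3): stack=[0] mem=[0,0,0,0]
After op 2 (push 3): stack=[0,3] mem=[0,0,0,0]
After op 3 (+): stack=[3] mem=[0,0,0,0]
After op 4 (pop): stack=[empty] mem=[0,0,0,0]
After op 5 (push 6): stack=[6] mem=[0,0,0,0]
After op 6 (STO M2): stack=[empty] mem=[0,0,6,0]
After op 7 (RCL M0): stack=[0] mem=[0,0,6,0]
After op 8 (push 16): stack=[0,16] mem=[0,0,6,0]
After op 9 (*): stack=[0] mem=[0,0,6,0]
After op 10 (RCL M0): stack=[0,0] mem=[0,0,6,0]

[0, 0]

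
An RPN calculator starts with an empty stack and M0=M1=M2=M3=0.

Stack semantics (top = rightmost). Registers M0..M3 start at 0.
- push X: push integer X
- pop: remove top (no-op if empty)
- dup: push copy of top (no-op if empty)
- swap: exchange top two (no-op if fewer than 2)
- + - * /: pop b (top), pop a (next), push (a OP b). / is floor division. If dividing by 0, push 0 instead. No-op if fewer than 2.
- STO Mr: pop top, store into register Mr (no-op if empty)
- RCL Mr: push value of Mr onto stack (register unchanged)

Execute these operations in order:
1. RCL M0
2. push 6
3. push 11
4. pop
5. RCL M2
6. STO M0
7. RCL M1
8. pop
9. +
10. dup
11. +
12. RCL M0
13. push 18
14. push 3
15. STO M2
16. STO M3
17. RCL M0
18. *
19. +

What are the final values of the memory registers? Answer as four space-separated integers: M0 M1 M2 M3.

After op 1 (RCL M0): stack=[0] mem=[0,0,0,0]
After op 2 (push 6): stack=[0,6] mem=[0,0,0,0]
After op 3 (push 11): stack=[0,6,11] mem=[0,0,0,0]
After op 4 (pop): stack=[0,6] mem=[0,0,0,0]
After op 5 (RCL M2): stack=[0,6,0] mem=[0,0,0,0]
After op 6 (STO M0): stack=[0,6] mem=[0,0,0,0]
After op 7 (RCL M1): stack=[0,6,0] mem=[0,0,0,0]
After op 8 (pop): stack=[0,6] mem=[0,0,0,0]
After op 9 (+): stack=[6] mem=[0,0,0,0]
After op 10 (dup): stack=[6,6] mem=[0,0,0,0]
After op 11 (+): stack=[12] mem=[0,0,0,0]
After op 12 (RCL M0): stack=[12,0] mem=[0,0,0,0]
After op 13 (push 18): stack=[12,0,18] mem=[0,0,0,0]
After op 14 (push 3): stack=[12,0,18,3] mem=[0,0,0,0]
After op 15 (STO M2): stack=[12,0,18] mem=[0,0,3,0]
After op 16 (STO M3): stack=[12,0] mem=[0,0,3,18]
After op 17 (RCL M0): stack=[12,0,0] mem=[0,0,3,18]
After op 18 (*): stack=[12,0] mem=[0,0,3,18]
After op 19 (+): stack=[12] mem=[0,0,3,18]

Answer: 0 0 3 18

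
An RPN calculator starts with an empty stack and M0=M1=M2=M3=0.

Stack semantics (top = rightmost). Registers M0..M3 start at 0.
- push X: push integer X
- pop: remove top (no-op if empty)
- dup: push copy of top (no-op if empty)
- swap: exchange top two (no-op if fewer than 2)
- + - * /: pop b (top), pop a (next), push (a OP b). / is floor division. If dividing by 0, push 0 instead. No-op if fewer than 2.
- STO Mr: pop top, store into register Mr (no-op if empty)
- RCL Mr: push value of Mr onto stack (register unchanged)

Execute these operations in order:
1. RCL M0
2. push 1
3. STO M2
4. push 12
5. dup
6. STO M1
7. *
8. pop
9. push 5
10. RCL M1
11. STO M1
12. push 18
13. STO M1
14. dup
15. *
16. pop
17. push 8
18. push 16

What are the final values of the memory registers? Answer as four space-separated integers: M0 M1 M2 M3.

After op 1 (RCL M0): stack=[0] mem=[0,0,0,0]
After op 2 (push 1): stack=[0,1] mem=[0,0,0,0]
After op 3 (STO M2): stack=[0] mem=[0,0,1,0]
After op 4 (push 12): stack=[0,12] mem=[0,0,1,0]
After op 5 (dup): stack=[0,12,12] mem=[0,0,1,0]
After op 6 (STO M1): stack=[0,12] mem=[0,12,1,0]
After op 7 (*): stack=[0] mem=[0,12,1,0]
After op 8 (pop): stack=[empty] mem=[0,12,1,0]
After op 9 (push 5): stack=[5] mem=[0,12,1,0]
After op 10 (RCL M1): stack=[5,12] mem=[0,12,1,0]
After op 11 (STO M1): stack=[5] mem=[0,12,1,0]
After op 12 (push 18): stack=[5,18] mem=[0,12,1,0]
After op 13 (STO M1): stack=[5] mem=[0,18,1,0]
After op 14 (dup): stack=[5,5] mem=[0,18,1,0]
After op 15 (*): stack=[25] mem=[0,18,1,0]
After op 16 (pop): stack=[empty] mem=[0,18,1,0]
After op 17 (push 8): stack=[8] mem=[0,18,1,0]
After op 18 (push 16): stack=[8,16] mem=[0,18,1,0]

Answer: 0 18 1 0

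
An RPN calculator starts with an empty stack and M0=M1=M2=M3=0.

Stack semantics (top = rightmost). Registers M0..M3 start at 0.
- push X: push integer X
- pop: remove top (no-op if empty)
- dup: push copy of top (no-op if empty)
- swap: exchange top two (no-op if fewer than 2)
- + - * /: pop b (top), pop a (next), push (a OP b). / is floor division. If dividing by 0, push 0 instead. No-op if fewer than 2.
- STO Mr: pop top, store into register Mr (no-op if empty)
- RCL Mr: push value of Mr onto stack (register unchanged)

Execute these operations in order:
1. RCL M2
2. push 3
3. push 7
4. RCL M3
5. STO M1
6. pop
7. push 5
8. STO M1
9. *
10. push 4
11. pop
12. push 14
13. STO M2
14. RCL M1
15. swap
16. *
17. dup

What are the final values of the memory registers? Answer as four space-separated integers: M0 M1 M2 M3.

Answer: 0 5 14 0

Derivation:
After op 1 (RCL M2): stack=[0] mem=[0,0,0,0]
After op 2 (push 3): stack=[0,3] mem=[0,0,0,0]
After op 3 (push 7): stack=[0,3,7] mem=[0,0,0,0]
After op 4 (RCL M3): stack=[0,3,7,0] mem=[0,0,0,0]
After op 5 (STO M1): stack=[0,3,7] mem=[0,0,0,0]
After op 6 (pop): stack=[0,3] mem=[0,0,0,0]
After op 7 (push 5): stack=[0,3,5] mem=[0,0,0,0]
After op 8 (STO M1): stack=[0,3] mem=[0,5,0,0]
After op 9 (*): stack=[0] mem=[0,5,0,0]
After op 10 (push 4): stack=[0,4] mem=[0,5,0,0]
After op 11 (pop): stack=[0] mem=[0,5,0,0]
After op 12 (push 14): stack=[0,14] mem=[0,5,0,0]
After op 13 (STO M2): stack=[0] mem=[0,5,14,0]
After op 14 (RCL M1): stack=[0,5] mem=[0,5,14,0]
After op 15 (swap): stack=[5,0] mem=[0,5,14,0]
After op 16 (*): stack=[0] mem=[0,5,14,0]
After op 17 (dup): stack=[0,0] mem=[0,5,14,0]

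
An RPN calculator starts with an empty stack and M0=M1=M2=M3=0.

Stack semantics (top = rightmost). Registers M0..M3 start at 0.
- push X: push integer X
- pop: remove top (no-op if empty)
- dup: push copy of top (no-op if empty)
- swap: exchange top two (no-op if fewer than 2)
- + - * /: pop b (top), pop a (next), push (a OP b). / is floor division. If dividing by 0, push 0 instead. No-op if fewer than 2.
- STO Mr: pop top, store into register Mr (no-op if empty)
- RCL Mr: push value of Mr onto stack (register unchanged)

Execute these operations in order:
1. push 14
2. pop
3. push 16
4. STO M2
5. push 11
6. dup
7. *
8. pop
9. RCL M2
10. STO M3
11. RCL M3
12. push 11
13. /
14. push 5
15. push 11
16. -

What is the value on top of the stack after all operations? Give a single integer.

Answer: -6

Derivation:
After op 1 (push 14): stack=[14] mem=[0,0,0,0]
After op 2 (pop): stack=[empty] mem=[0,0,0,0]
After op 3 (push 16): stack=[16] mem=[0,0,0,0]
After op 4 (STO M2): stack=[empty] mem=[0,0,16,0]
After op 5 (push 11): stack=[11] mem=[0,0,16,0]
After op 6 (dup): stack=[11,11] mem=[0,0,16,0]
After op 7 (*): stack=[121] mem=[0,0,16,0]
After op 8 (pop): stack=[empty] mem=[0,0,16,0]
After op 9 (RCL M2): stack=[16] mem=[0,0,16,0]
After op 10 (STO M3): stack=[empty] mem=[0,0,16,16]
After op 11 (RCL M3): stack=[16] mem=[0,0,16,16]
After op 12 (push 11): stack=[16,11] mem=[0,0,16,16]
After op 13 (/): stack=[1] mem=[0,0,16,16]
After op 14 (push 5): stack=[1,5] mem=[0,0,16,16]
After op 15 (push 11): stack=[1,5,11] mem=[0,0,16,16]
After op 16 (-): stack=[1,-6] mem=[0,0,16,16]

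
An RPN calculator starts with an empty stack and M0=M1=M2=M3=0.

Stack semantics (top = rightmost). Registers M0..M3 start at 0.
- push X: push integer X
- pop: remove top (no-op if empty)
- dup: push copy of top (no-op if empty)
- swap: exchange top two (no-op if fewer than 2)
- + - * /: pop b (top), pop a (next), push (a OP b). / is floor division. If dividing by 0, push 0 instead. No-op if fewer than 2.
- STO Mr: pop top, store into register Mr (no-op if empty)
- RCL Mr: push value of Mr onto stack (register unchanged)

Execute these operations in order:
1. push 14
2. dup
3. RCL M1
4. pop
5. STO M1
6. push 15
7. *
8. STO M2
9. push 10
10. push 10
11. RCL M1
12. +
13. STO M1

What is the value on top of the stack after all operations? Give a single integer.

After op 1 (push 14): stack=[14] mem=[0,0,0,0]
After op 2 (dup): stack=[14,14] mem=[0,0,0,0]
After op 3 (RCL M1): stack=[14,14,0] mem=[0,0,0,0]
After op 4 (pop): stack=[14,14] mem=[0,0,0,0]
After op 5 (STO M1): stack=[14] mem=[0,14,0,0]
After op 6 (push 15): stack=[14,15] mem=[0,14,0,0]
After op 7 (*): stack=[210] mem=[0,14,0,0]
After op 8 (STO M2): stack=[empty] mem=[0,14,210,0]
After op 9 (push 10): stack=[10] mem=[0,14,210,0]
After op 10 (push 10): stack=[10,10] mem=[0,14,210,0]
After op 11 (RCL M1): stack=[10,10,14] mem=[0,14,210,0]
After op 12 (+): stack=[10,24] mem=[0,14,210,0]
After op 13 (STO M1): stack=[10] mem=[0,24,210,0]

Answer: 10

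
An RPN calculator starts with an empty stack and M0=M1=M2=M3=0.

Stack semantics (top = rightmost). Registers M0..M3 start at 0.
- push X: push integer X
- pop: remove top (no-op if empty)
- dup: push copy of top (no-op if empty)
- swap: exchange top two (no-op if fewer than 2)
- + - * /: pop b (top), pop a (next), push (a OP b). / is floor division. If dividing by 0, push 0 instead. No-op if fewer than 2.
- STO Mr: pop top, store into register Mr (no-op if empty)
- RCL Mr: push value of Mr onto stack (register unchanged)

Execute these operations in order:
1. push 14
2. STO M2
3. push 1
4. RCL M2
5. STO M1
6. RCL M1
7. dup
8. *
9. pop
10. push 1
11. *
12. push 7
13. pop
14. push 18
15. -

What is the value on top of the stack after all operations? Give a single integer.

After op 1 (push 14): stack=[14] mem=[0,0,0,0]
After op 2 (STO M2): stack=[empty] mem=[0,0,14,0]
After op 3 (push 1): stack=[1] mem=[0,0,14,0]
After op 4 (RCL M2): stack=[1,14] mem=[0,0,14,0]
After op 5 (STO M1): stack=[1] mem=[0,14,14,0]
After op 6 (RCL M1): stack=[1,14] mem=[0,14,14,0]
After op 7 (dup): stack=[1,14,14] mem=[0,14,14,0]
After op 8 (*): stack=[1,196] mem=[0,14,14,0]
After op 9 (pop): stack=[1] mem=[0,14,14,0]
After op 10 (push 1): stack=[1,1] mem=[0,14,14,0]
After op 11 (*): stack=[1] mem=[0,14,14,0]
After op 12 (push 7): stack=[1,7] mem=[0,14,14,0]
After op 13 (pop): stack=[1] mem=[0,14,14,0]
After op 14 (push 18): stack=[1,18] mem=[0,14,14,0]
After op 15 (-): stack=[-17] mem=[0,14,14,0]

Answer: -17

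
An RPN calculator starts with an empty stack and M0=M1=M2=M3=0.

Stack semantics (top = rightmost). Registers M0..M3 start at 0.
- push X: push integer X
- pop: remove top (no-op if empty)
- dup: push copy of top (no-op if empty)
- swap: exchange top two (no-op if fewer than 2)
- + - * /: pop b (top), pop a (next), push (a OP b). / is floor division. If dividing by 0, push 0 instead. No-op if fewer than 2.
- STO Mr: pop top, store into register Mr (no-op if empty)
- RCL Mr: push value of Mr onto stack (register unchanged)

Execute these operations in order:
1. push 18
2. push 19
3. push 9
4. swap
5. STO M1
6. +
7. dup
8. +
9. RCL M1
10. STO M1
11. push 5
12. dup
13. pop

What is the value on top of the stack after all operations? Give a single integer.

Answer: 5

Derivation:
After op 1 (push 18): stack=[18] mem=[0,0,0,0]
After op 2 (push 19): stack=[18,19] mem=[0,0,0,0]
After op 3 (push 9): stack=[18,19,9] mem=[0,0,0,0]
After op 4 (swap): stack=[18,9,19] mem=[0,0,0,0]
After op 5 (STO M1): stack=[18,9] mem=[0,19,0,0]
After op 6 (+): stack=[27] mem=[0,19,0,0]
After op 7 (dup): stack=[27,27] mem=[0,19,0,0]
After op 8 (+): stack=[54] mem=[0,19,0,0]
After op 9 (RCL M1): stack=[54,19] mem=[0,19,0,0]
After op 10 (STO M1): stack=[54] mem=[0,19,0,0]
After op 11 (push 5): stack=[54,5] mem=[0,19,0,0]
After op 12 (dup): stack=[54,5,5] mem=[0,19,0,0]
After op 13 (pop): stack=[54,5] mem=[0,19,0,0]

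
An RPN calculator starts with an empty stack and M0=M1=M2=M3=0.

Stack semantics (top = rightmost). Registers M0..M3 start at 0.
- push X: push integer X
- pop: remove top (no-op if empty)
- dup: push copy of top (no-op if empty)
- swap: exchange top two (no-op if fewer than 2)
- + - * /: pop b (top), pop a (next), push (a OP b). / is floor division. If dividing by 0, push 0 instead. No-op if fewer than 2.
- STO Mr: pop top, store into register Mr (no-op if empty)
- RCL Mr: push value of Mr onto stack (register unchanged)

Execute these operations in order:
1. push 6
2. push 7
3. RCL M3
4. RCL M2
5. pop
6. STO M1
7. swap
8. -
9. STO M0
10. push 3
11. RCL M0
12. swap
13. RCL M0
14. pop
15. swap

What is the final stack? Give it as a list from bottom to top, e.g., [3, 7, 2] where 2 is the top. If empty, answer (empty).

After op 1 (push 6): stack=[6] mem=[0,0,0,0]
After op 2 (push 7): stack=[6,7] mem=[0,0,0,0]
After op 3 (RCL M3): stack=[6,7,0] mem=[0,0,0,0]
After op 4 (RCL M2): stack=[6,7,0,0] mem=[0,0,0,0]
After op 5 (pop): stack=[6,7,0] mem=[0,0,0,0]
After op 6 (STO M1): stack=[6,7] mem=[0,0,0,0]
After op 7 (swap): stack=[7,6] mem=[0,0,0,0]
After op 8 (-): stack=[1] mem=[0,0,0,0]
After op 9 (STO M0): stack=[empty] mem=[1,0,0,0]
After op 10 (push 3): stack=[3] mem=[1,0,0,0]
After op 11 (RCL M0): stack=[3,1] mem=[1,0,0,0]
After op 12 (swap): stack=[1,3] mem=[1,0,0,0]
After op 13 (RCL M0): stack=[1,3,1] mem=[1,0,0,0]
After op 14 (pop): stack=[1,3] mem=[1,0,0,0]
After op 15 (swap): stack=[3,1] mem=[1,0,0,0]

Answer: [3, 1]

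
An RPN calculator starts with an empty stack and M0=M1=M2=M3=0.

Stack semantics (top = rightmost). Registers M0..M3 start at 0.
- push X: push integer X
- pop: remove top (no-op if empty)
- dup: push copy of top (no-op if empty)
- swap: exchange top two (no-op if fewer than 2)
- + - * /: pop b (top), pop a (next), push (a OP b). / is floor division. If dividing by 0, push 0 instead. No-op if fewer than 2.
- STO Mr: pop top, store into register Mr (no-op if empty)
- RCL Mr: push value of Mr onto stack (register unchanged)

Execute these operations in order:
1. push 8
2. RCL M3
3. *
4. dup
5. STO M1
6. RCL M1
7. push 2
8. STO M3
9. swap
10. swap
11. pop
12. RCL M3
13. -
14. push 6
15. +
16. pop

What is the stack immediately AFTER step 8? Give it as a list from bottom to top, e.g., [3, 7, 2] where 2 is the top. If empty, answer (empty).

After op 1 (push 8): stack=[8] mem=[0,0,0,0]
After op 2 (RCL M3): stack=[8,0] mem=[0,0,0,0]
After op 3 (*): stack=[0] mem=[0,0,0,0]
After op 4 (dup): stack=[0,0] mem=[0,0,0,0]
After op 5 (STO M1): stack=[0] mem=[0,0,0,0]
After op 6 (RCL M1): stack=[0,0] mem=[0,0,0,0]
After op 7 (push 2): stack=[0,0,2] mem=[0,0,0,0]
After op 8 (STO M3): stack=[0,0] mem=[0,0,0,2]

[0, 0]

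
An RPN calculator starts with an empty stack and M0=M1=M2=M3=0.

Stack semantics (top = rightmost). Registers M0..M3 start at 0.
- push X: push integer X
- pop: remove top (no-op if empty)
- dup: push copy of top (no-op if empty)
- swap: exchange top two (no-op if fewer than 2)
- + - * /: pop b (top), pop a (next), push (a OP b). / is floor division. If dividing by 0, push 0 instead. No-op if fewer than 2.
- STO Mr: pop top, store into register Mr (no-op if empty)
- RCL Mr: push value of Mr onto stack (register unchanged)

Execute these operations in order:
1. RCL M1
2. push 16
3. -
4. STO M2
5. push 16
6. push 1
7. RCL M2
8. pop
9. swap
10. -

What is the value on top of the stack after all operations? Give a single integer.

After op 1 (RCL M1): stack=[0] mem=[0,0,0,0]
After op 2 (push 16): stack=[0,16] mem=[0,0,0,0]
After op 3 (-): stack=[-16] mem=[0,0,0,0]
After op 4 (STO M2): stack=[empty] mem=[0,0,-16,0]
After op 5 (push 16): stack=[16] mem=[0,0,-16,0]
After op 6 (push 1): stack=[16,1] mem=[0,0,-16,0]
After op 7 (RCL M2): stack=[16,1,-16] mem=[0,0,-16,0]
After op 8 (pop): stack=[16,1] mem=[0,0,-16,0]
After op 9 (swap): stack=[1,16] mem=[0,0,-16,0]
After op 10 (-): stack=[-15] mem=[0,0,-16,0]

Answer: -15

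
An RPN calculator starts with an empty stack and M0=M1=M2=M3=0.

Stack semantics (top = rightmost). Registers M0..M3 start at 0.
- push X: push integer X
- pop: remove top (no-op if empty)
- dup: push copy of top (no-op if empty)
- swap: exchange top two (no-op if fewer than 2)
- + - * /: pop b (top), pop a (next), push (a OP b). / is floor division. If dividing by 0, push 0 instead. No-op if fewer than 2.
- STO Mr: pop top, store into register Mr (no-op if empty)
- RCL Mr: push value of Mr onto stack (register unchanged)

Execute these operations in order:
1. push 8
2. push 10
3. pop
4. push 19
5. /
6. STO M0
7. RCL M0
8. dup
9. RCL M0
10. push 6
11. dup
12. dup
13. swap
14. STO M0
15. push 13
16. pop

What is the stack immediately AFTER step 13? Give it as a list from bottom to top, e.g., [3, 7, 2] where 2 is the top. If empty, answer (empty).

After op 1 (push 8): stack=[8] mem=[0,0,0,0]
After op 2 (push 10): stack=[8,10] mem=[0,0,0,0]
After op 3 (pop): stack=[8] mem=[0,0,0,0]
After op 4 (push 19): stack=[8,19] mem=[0,0,0,0]
After op 5 (/): stack=[0] mem=[0,0,0,0]
After op 6 (STO M0): stack=[empty] mem=[0,0,0,0]
After op 7 (RCL M0): stack=[0] mem=[0,0,0,0]
After op 8 (dup): stack=[0,0] mem=[0,0,0,0]
After op 9 (RCL M0): stack=[0,0,0] mem=[0,0,0,0]
After op 10 (push 6): stack=[0,0,0,6] mem=[0,0,0,0]
After op 11 (dup): stack=[0,0,0,6,6] mem=[0,0,0,0]
After op 12 (dup): stack=[0,0,0,6,6,6] mem=[0,0,0,0]
After op 13 (swap): stack=[0,0,0,6,6,6] mem=[0,0,0,0]

[0, 0, 0, 6, 6, 6]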